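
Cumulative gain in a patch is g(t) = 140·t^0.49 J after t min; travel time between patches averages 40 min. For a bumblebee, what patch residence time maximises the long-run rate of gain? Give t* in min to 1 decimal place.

38.4 min

Maximise g(t)/(T+t): set derivative to zero → g'(t)(T+t) = g(t).
g'(t) = 0.49·140·t^-0.51. Setting 0.49·140·t^-0.51 = 140·t^0.49/(40+t) gives 0.49(40+t) = t, so 0.51·t = 0.49×40.
t* = 0.49×40/0.51 = 38.43 min.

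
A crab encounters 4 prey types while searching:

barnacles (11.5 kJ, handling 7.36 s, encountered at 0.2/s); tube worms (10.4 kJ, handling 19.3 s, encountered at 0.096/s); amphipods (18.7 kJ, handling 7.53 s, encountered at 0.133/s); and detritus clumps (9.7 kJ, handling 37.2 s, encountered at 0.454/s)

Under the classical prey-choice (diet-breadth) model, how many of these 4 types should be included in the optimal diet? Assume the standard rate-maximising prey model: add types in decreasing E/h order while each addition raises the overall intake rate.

Rank by E/h (kJ/s): amphipods 2.48, barnacles 1.56, tube worms 0.539, detritus clumps 0.261. Include each in turn until the next type's E/h falls below the running intake rate.
Rate on top 1: 1.243. barnacles: 1.56 > 1.243 → include.
Rate on top 2: 1.378. tube worms: 0.539 < 1.378 → exclude; stop.
Optimal diet: amphipods, barnacles — 2 of 4 types.

2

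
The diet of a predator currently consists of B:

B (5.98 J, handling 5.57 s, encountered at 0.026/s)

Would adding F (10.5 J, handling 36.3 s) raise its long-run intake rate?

Yes

Current rate: (0.026×5.98)/(1 + 0.026×5.57) = 0.1358 J/s.
F: E/h = 10.5/36.3 = 0.2893 J/s.
Since 0.2893 > R, including F increases the long-run rate.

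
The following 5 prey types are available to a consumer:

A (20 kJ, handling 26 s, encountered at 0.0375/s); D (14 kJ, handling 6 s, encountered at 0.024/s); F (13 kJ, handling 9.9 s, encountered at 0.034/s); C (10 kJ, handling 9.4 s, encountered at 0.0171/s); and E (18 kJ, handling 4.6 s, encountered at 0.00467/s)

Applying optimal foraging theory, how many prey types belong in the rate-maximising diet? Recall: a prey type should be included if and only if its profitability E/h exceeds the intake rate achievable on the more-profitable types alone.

5

E/h in descending order: E 3.91, D 2.33, F 1.31, C 1.06, A 0.769 kJ/s. The optimal diet is the largest prefix of this list for which every included type satisfies E_i/h_i > R on the types above it.
Rate on top 1: 0.08229. D: 2.33 > 0.08229 → include.
Rate on top 2: 0.3604. F: 1.31 > 0.3604 → include.
Rate on top 3: 0.5739. C: 1.06 > 0.5739 → include.
Rate on top 4: 0.6213. A: 0.769 > 0.6213 → include.
Optimal diet: E, D, F, C, A — 5 of 5 types.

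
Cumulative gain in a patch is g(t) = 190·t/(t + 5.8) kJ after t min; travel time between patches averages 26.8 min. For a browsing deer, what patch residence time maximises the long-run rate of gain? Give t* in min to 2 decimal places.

12.47 min

Optimal t* satisfies g'(t*) = g(t*)/(T + t*).
g'(t) = 190·5.8/(t + 5.8)². Setting 190·5.8/(t+5.8)² = 190t/[(t+5.8)(26.8+t)] gives 5.8(26.8+t) = t(t+5.8), so t² = 5.8×26.8 = 155.4.
t* = √155.4 = 12.47 min.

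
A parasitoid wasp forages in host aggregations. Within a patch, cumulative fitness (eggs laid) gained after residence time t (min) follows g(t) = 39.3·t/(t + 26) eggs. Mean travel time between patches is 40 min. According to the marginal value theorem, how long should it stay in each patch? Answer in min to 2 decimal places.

By the marginal value theorem, leave when the instantaneous gain rate g'(t) equals the habitat-wide average g(t)/(T + t).
g'(t) = 39.3·26/(t + 26)². Setting 39.3·26/(t+26)² = 39.3t/[(t+26)(40+t)] gives 26(40+t) = t(t+26), so t² = 26×40 = 1040.
t* = √1040 = 32.25 min.

32.25 min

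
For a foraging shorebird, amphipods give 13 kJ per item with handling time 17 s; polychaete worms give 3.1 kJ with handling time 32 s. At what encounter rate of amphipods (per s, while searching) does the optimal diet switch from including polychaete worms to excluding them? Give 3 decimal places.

Drop polychaete worms once their profitability E₂/h₂ falls below the rate achievable on amphipods alone: E₂/h₂ = λE₁/(1 + λh₁).
Solve for λ: λE₁h₂ = E₂(1 + λh₁) → λ(E₁h₂ − E₂h₁) = E₂ → λ = E₂/(E₁h₂ − E₂h₁).
λ = 3.1/(13×32 − 3.1×17) = 3.1/363.3 = 0.008533 per s.

0.009 per s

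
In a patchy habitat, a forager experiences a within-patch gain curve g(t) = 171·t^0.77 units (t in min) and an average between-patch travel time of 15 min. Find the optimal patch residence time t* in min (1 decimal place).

50.2 min

Maximise g(t)/(T+t): set derivative to zero → g'(t)(T+t) = g(t).
g'(t) = 0.77·171·t^-0.23. Setting 0.77·171·t^-0.23 = 171·t^0.77/(15+t) gives 0.77(15+t) = t, so 0.23·t = 0.77×15.
t* = 0.77×15/0.23 = 50.22 min.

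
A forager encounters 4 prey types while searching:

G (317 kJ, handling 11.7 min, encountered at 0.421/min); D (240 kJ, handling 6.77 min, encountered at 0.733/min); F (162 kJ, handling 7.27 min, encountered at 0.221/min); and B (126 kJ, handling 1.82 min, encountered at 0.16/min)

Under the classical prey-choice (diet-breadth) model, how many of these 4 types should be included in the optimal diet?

2

E/h in descending order: B 69.2, D 35.5, G 27.1, F 22.3 kJ/min. The optimal diet is the largest prefix of this list for which every included type satisfies E_i/h_i > R on the types above it.
Rate on top 1: 15.61. D: 35.5 > 15.61 → include.
Rate on top 2: 31.35. G: 27.1 < 31.35 → exclude; stop.
Optimal diet: B, D — 2 of 4 types.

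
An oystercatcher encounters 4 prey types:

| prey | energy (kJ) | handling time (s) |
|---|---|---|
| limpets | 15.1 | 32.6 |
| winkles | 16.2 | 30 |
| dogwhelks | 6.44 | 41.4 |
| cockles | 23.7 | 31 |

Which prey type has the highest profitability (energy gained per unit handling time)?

cockles

In descending order of E/h:
cockles: 23.7/31 = 0.765 kJ/s
winkles: 16.2/30 = 0.54 kJ/s
limpets: 15.1/32.6 = 0.463 kJ/s
dogwhelks: 6.44/41.4 = 0.156 kJ/s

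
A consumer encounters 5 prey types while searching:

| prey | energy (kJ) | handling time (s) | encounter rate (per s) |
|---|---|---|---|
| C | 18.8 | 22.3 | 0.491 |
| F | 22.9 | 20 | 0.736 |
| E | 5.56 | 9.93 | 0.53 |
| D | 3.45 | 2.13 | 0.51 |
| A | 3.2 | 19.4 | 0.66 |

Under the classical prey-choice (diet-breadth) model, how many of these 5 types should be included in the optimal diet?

E/h in descending order: D 1.62, F 1.15, C 0.843, E 0.56, A 0.165 kJ/s. The optimal diet is the largest prefix of this list for which every included type satisfies E_i/h_i > R on the types above it.
Rate on top 1: 0.8434. F: 1.15 > 0.8434 → include.
Rate on top 2: 1.108. C: 0.843 < 1.108 → exclude; stop.
Optimal diet: D, F — 2 of 5 types.

2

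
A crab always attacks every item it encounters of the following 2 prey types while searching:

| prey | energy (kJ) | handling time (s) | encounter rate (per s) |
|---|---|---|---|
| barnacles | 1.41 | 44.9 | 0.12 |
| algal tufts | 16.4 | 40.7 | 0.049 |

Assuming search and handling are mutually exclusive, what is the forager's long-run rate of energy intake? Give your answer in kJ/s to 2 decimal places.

R = Σλ_iE_i / (1 + Σλ_ih_i)
Numerator: 0.12×1.41 + 0.049×16.4 = 0.9728
Denominator: 1 + 0.12×44.9 + 0.049×40.7 = 8.382
R = 0.9728/8.382 = 0.1161 kJ/s

0.12 kJ/s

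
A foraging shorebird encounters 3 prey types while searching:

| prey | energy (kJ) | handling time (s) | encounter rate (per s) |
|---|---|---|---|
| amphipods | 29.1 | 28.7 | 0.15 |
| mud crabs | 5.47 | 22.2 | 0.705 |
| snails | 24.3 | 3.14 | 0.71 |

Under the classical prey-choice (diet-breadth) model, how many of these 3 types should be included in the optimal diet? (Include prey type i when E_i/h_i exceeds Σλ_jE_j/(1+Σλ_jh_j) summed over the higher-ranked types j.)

Rank by E/h (kJ/s): snails 7.74, amphipods 1.01, mud crabs 0.246. Include each in turn until the next type's E/h falls below the running intake rate.
Rate on top 1: 5.342. amphipods: 1.01 < 5.342 → exclude; stop.
Optimal diet: snails — 1 of 3 types.

1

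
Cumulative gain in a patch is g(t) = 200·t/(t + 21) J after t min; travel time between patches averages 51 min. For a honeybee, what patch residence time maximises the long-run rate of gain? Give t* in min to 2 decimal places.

Maximise g(t)/(T+t): set derivative to zero → g'(t)(T+t) = g(t).
g'(t) = 200·21/(t + 21)². Setting 200·21/(t+21)² = 200t/[(t+21)(51+t)] gives 21(51+t) = t(t+21), so t² = 21×51 = 1071.
t* = √1071 = 32.73 min.

32.73 min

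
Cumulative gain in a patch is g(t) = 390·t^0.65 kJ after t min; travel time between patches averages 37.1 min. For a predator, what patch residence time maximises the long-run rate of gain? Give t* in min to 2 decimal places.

68.90 min

By the marginal value theorem, leave when the instantaneous gain rate g'(t) equals the habitat-wide average g(t)/(T + t).
g'(t) = 0.65·390·t^-0.35. Setting 0.65·390·t^-0.35 = 390·t^0.65/(37.1+t) gives 0.65(37.1+t) = t, so 0.35·t = 0.65×37.1.
t* = 0.65×37.1/0.35 = 68.9 min.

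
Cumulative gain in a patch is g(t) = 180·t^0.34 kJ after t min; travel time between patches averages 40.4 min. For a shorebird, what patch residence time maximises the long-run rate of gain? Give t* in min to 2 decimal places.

20.81 min

By the marginal value theorem, leave when the instantaneous gain rate g'(t) equals the habitat-wide average g(t)/(T + t).
g'(t) = 0.34·180·t^-0.66. Setting 0.34·180·t^-0.66 = 180·t^0.34/(40.4+t) gives 0.34(40.4+t) = t, so 0.66·t = 0.34×40.4.
t* = 0.34×40.4/0.66 = 20.81 min.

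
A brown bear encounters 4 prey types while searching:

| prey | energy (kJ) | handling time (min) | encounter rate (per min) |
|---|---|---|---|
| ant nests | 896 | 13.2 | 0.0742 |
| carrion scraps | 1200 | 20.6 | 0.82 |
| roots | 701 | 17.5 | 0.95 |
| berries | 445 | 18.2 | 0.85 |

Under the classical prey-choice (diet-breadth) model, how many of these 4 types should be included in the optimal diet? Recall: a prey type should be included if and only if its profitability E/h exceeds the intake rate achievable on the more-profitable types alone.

E/h in descending order: ant nests 67.9, carrion scraps 58.3, roots 40.1, berries 24.5 kJ/min. The optimal diet is the largest prefix of this list for which every included type satisfies E_i/h_i > R on the types above it.
Rate on top 1: 33.59. carrion scraps: 58.3 > 33.59 → include.
Rate on top 2: 55.67. roots: 40.1 < 55.67 → exclude; stop.
Optimal diet: ant nests, carrion scraps — 2 of 4 types.

2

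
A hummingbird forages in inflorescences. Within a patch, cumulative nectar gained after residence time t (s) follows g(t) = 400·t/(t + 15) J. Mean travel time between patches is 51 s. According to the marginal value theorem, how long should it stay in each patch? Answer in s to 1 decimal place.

Optimal t* satisfies g'(t*) = g(t*)/(T + t*).
g'(t) = 400·15/(t + 15)². Setting 400·15/(t+15)² = 400t/[(t+15)(51+t)] gives 15(51+t) = t(t+15), so t² = 15×51 = 765.
t* = √765 = 27.66 s.

27.7 s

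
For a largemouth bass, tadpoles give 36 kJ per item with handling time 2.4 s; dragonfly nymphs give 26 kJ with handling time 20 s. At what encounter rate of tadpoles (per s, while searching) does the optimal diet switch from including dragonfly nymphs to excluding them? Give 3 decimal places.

At the threshold, the rate on tadpoles alone equals the profitability of dragonfly nymphs: λ·36/(1 + λ·2.4) = 26/20 = 1.3.
Rearranging, λ(36 − 1.3×2.4) = 1.3, so λ = 1.3/32.88 = 0.03954 per s.

0.040 per s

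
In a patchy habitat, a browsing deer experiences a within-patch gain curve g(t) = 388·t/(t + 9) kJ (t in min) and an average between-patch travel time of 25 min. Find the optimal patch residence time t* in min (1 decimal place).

15.0 min

By the marginal value theorem, leave when the instantaneous gain rate g'(t) equals the habitat-wide average g(t)/(T + t).
g'(t) = 388·9/(t + 9)². Setting 388·9/(t+9)² = 388t/[(t+9)(25+t)] gives 9(25+t) = t(t+9), so t² = 9×25 = 225.
t* = √225 = 15 min.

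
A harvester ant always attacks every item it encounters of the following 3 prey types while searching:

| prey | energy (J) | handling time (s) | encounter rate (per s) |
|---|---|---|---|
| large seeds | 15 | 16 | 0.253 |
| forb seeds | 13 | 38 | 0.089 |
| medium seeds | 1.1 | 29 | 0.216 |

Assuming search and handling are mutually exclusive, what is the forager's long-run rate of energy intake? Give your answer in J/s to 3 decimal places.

0.353 J/s

R = (0.253×15 + 0.089×13 + 0.216×1.1) / (1 + 0.253×16 + 0.089×38 + 0.216×29) = 5.19/14.69 = 0.3532 J/s.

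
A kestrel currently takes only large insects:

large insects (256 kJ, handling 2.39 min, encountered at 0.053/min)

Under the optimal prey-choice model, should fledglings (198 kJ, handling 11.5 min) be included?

Yes

Current rate: (0.053×256)/(1 + 0.053×2.39) = 12.04 kJ/min.
fledglings: E/h = 198/11.5 = 17.22 kJ/min.
17.22 > 12.04, so adding fledglings raises the average — include it.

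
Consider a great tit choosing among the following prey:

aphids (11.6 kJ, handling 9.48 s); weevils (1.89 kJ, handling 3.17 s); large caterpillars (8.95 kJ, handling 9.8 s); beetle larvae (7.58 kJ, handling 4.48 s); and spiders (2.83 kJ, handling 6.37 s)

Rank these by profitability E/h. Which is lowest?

In descending order of E/h:
beetle larvae: 7.58/4.48 = 1.69 kJ/s
aphids: 11.6/9.48 = 1.22 kJ/s
large caterpillars: 8.95/9.8 = 0.913 kJ/s
weevils: 1.89/3.17 = 0.596 kJ/s
spiders: 2.83/6.37 = 0.444 kJ/s

spiders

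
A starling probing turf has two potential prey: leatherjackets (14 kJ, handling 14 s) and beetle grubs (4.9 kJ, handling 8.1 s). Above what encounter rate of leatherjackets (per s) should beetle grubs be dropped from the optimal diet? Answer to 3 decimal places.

Drop beetle grubs once their profitability E₂/h₂ falls below the rate achievable on leatherjackets alone: E₂/h₂ = λE₁/(1 + λh₁).
Solve for λ: λE₁h₂ = E₂(1 + λh₁) → λ(E₁h₂ − E₂h₁) = E₂ → λ = E₂/(E₁h₂ − E₂h₁).
λ = 4.9/(14×8.1 − 4.9×14) = 4.9/44.8 = 0.1094 per s.

0.109 per s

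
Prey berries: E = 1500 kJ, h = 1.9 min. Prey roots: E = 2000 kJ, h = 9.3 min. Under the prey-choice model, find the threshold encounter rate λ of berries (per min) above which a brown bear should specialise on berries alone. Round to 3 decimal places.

Drop roots once their profitability E₂/h₂ falls below the rate achievable on berries alone: E₂/h₂ = λE₁/(1 + λh₁).
Solve for λ: λE₁h₂ = E₂(1 + λh₁) → λ(E₁h₂ − E₂h₁) = E₂ → λ = E₂/(E₁h₂ − E₂h₁).
λ = 2000/(1500×9.3 − 2000×1.9) = 2000/1.015e+04 = 0.197 per min.

0.197 per min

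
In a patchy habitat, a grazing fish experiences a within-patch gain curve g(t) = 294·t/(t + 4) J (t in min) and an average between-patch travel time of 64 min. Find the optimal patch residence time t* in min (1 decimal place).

By the marginal value theorem, leave when the instantaneous gain rate g'(t) equals the habitat-wide average g(t)/(T + t).
g'(t) = 294·4/(t + 4)². Setting 294·4/(t+4)² = 294t/[(t+4)(64+t)] gives 4(64+t) = t(t+4), so t² = 4×64 = 256.
t* = √256 = 16 min.

16.0 min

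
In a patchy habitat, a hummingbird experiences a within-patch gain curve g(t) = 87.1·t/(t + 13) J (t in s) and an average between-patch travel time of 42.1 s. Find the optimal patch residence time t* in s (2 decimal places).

Optimal t* satisfies g'(t*) = g(t*)/(T + t*).
g'(t) = 87.1·13/(t + 13)². Setting 87.1·13/(t+13)² = 87.1t/[(t+13)(42.1+t)] gives 13(42.1+t) = t(t+13), so t² = 13×42.1 = 547.3.
t* = √547.3 = 23.39 s.

23.39 s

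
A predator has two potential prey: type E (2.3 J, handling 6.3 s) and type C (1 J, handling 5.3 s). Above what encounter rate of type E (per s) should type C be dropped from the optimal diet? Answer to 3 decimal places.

0.170 per s

The zero-one rule: include type C iff E₂/h₂ > λE₁/(1+λh₁). Equality gives the switch point.
λE₁h₂ = E₂ + λE₂h₁ ⇒ λ = E₂/(E₁h₂ − E₂h₁) = 1/(12.19 − 6.3) = 0.1698 per s.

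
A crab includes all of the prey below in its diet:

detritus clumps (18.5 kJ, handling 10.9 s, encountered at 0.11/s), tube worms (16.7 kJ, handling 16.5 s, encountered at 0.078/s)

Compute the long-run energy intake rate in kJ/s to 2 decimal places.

R = (0.11×18.5 + 0.078×16.7) / (1 + 0.11×10.9 + 0.078×16.5) = 3.338/3.486 = 0.9574 kJ/s.

0.96 kJ/s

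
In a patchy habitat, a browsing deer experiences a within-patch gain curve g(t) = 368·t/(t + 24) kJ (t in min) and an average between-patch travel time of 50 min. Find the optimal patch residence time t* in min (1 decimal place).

34.6 min

Maximise g(t)/(T+t): set derivative to zero → g'(t)(T+t) = g(t).
g'(t) = 368·24/(t + 24)². Setting 368·24/(t+24)² = 368t/[(t+24)(50+t)] gives 24(50+t) = t(t+24), so t² = 24×50 = 1200.
t* = √1200 = 34.64 min.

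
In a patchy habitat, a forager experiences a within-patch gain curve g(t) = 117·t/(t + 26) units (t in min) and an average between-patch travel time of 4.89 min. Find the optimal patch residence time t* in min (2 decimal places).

Maximise g(t)/(T+t): set derivative to zero → g'(t)(T+t) = g(t).
g'(t) = 117·26/(t + 26)². Setting 117·26/(t+26)² = 117t/[(t+26)(4.89+t)] gives 26(4.89+t) = t(t+26), so t² = 26×4.89 = 127.1.
t* = √127.1 = 11.28 min.

11.28 min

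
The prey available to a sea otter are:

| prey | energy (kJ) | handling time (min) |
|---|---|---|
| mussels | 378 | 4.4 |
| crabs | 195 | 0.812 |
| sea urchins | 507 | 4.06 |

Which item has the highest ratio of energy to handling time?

crabs

In descending order of E/h:
crabs: 195/0.812 = 240 kJ/min
sea urchins: 507/4.06 = 125 kJ/min
mussels: 378/4.4 = 85.9 kJ/min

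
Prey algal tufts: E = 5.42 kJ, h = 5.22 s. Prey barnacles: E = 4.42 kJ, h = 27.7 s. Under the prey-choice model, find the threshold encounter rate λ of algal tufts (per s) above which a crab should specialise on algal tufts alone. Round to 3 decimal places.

Drop barnacles once their profitability E₂/h₂ falls below the rate achievable on algal tufts alone: E₂/h₂ = λE₁/(1 + λh₁).
Solve for λ: λE₁h₂ = E₂(1 + λh₁) → λ(E₁h₂ − E₂h₁) = E₂ → λ = E₂/(E₁h₂ − E₂h₁).
λ = 4.42/(5.42×27.7 − 4.42×5.22) = 4.42/127.1 = 0.03479 per s.

0.035 per s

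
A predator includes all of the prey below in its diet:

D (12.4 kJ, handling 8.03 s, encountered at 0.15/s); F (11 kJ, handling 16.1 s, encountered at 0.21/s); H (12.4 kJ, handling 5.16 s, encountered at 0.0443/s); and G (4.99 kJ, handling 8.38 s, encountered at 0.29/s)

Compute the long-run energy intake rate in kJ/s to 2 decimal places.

Energy encountered per unit search time: 0.15×12.4 + 0.21×11 + 0.0443×12.4 + 0.29×4.99 = 6.166 kJ/s.
Handling time per unit search time: 0.15×8.03 + 0.21×16.1 + 0.0443×5.16 + 0.29×8.38 = 7.244.
Rate = 6.166/(1 + 7.244) = 0.748 kJ/s.

0.75 kJ/s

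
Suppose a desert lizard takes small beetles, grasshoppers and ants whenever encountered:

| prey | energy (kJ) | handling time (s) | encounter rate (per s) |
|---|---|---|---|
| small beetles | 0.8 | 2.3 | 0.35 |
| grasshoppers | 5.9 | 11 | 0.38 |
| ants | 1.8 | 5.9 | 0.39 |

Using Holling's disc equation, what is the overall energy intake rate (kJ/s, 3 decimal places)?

R = Σλ_iE_i / (1 + Σλ_ih_i)
Numerator: 0.35×0.8 + 0.38×5.9 + 0.39×1.8 = 3.224
Denominator: 1 + 0.35×2.3 + 0.38×11 + 0.39×5.9 = 8.286
R = 3.224/8.286 = 0.3891 kJ/s

0.389 kJ/s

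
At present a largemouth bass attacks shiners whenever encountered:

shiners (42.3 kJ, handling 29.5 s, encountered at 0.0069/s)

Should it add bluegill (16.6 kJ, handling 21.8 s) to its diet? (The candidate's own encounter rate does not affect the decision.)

Yes

On shiners alone, R = ΣλE/(1+Σλh) = 0.2919/1.204 = 0.2425 kJ/s.
bluegill: E/h = 16.6/21.8 = 0.7615 kJ/s.
0.7615 > 0.2425, so adding bluegill raises the average — include it.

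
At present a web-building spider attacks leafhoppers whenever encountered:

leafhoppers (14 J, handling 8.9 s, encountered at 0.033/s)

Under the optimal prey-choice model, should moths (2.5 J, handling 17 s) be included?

On leafhoppers alone, R = ΣλE/(1+Σλh) = 0.462/1.294 = 0.3571 J/s.
moths: E/h = 2.5/17 = 0.1471 J/s.
0.1471 < 0.3571, so adding moths would lower the average — exclude it.

No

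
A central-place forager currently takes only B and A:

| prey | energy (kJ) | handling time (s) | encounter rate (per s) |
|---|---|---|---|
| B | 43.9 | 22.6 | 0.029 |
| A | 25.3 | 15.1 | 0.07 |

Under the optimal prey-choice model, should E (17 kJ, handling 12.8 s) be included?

Yes

Intake rate on the current diet: R = (0.029×43.9 + 0.07×25.3) / (1 + 0.029×22.6 + 0.07×15.1) = 3.044/2.712 = 1.122 kJ/s.
E: E/h = 17/12.8 = 1.328 kJ/s.
Since 1.328 > R, including E increases the long-run rate.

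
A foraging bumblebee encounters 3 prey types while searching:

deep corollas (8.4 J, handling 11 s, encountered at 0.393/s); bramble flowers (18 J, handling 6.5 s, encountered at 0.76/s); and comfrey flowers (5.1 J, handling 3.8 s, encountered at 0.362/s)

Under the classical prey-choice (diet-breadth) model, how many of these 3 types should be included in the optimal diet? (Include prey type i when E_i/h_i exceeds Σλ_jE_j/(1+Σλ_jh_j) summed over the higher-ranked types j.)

Rank by E/h (J/s): bramble flowers 2.77, comfrey flowers 1.34, deep corollas 0.764. Include each in turn until the next type's E/h falls below the running intake rate.
Rate on top 1: 2.303. comfrey flowers: 1.34 < 2.303 → exclude; stop.
Optimal diet: bramble flowers — 1 of 3 types.

1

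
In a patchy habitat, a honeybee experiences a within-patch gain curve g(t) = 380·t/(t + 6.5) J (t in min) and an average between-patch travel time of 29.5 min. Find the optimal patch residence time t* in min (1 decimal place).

13.8 min

By the marginal value theorem, leave when the instantaneous gain rate g'(t) equals the habitat-wide average g(t)/(T + t).
g'(t) = 380·6.5/(t + 6.5)². Setting 380·6.5/(t+6.5)² = 380t/[(t+6.5)(29.5+t)] gives 6.5(29.5+t) = t(t+6.5), so t² = 6.5×29.5 = 191.8.
t* = √191.8 = 13.85 min.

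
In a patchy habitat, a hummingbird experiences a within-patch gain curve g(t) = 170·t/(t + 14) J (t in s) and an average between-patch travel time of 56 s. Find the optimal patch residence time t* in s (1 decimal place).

28.0 s

By the marginal value theorem, leave when the instantaneous gain rate g'(t) equals the habitat-wide average g(t)/(T + t).
g'(t) = 170·14/(t + 14)². Setting 170·14/(t+14)² = 170t/[(t+14)(56+t)] gives 14(56+t) = t(t+14), so t² = 14×56 = 784.
t* = √784 = 28 s.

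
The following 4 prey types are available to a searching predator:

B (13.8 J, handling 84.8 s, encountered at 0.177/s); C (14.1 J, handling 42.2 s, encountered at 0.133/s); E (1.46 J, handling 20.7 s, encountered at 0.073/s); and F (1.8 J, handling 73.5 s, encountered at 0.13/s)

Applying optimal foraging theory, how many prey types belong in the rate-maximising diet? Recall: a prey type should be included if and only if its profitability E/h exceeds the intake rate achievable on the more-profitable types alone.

Rank by E/h (J/s): C 0.334, B 0.163, E 0.0705, F 0.0245. Include each in turn until the next type's E/h falls below the running intake rate.
Rate on top 1: 0.2836. B: 0.163 < 0.2836 → exclude; stop.
Optimal diet: C — 1 of 4 types.

1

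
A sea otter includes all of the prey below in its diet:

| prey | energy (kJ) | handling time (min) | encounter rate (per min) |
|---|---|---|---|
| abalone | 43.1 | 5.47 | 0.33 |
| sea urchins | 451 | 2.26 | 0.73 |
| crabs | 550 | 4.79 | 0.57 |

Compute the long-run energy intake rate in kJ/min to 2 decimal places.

Energy encountered per unit search time: 0.33×43.1 + 0.73×451 + 0.57×550 = 657 kJ/min.
Handling time per unit search time: 0.33×5.47 + 0.73×2.26 + 0.57×4.79 = 6.185.
Rate = 657/(1 + 6.185) = 91.43 kJ/min.

91.43 kJ/min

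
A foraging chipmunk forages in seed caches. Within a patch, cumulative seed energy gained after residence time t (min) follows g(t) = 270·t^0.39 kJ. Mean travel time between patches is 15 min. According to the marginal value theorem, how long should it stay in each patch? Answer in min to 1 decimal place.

Maximise g(t)/(T+t): set derivative to zero → g'(t)(T+t) = g(t).
g'(t) = 0.39·270·t^-0.61. Setting 0.39·270·t^-0.61 = 270·t^0.39/(15+t) gives 0.39(15+t) = t, so 0.61·t = 0.39×15.
t* = 0.39×15/0.61 = 9.59 min.

9.6 min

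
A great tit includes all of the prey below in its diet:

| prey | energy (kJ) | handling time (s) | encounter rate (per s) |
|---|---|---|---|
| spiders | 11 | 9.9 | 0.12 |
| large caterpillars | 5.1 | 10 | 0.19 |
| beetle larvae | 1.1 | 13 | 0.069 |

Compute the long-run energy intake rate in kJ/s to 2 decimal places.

Energy encountered per unit search time: 0.12×11 + 0.19×5.1 + 0.069×1.1 = 2.365 kJ/s.
Handling time per unit search time: 0.12×9.9 + 0.19×10 + 0.069×13 = 3.985.
Rate = 2.365/(1 + 3.985) = 0.4744 kJ/s.

0.47 kJ/s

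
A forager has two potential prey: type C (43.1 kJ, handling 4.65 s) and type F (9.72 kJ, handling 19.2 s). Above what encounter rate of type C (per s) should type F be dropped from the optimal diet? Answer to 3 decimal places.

0.012 per s

Drop type F once their profitability E₂/h₂ falls below the rate achievable on type C alone: E₂/h₂ = λE₁/(1 + λh₁).
Solve for λ: λE₁h₂ = E₂(1 + λh₁) → λ(E₁h₂ − E₂h₁) = E₂ → λ = E₂/(E₁h₂ − E₂h₁).
λ = 9.72/(43.1×19.2 − 9.72×4.65) = 9.72/782.3 = 0.01242 per s.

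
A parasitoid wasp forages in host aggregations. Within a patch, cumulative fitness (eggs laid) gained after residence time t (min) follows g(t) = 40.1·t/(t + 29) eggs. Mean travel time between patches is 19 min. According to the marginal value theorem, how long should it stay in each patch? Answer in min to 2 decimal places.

By the marginal value theorem, leave when the instantaneous gain rate g'(t) equals the habitat-wide average g(t)/(T + t).
g'(t) = 40.1·29/(t + 29)². Setting 40.1·29/(t+29)² = 40.1t/[(t+29)(19+t)] gives 29(19+t) = t(t+29), so t² = 29×19 = 551.
t* = √551 = 23.47 min.

23.47 min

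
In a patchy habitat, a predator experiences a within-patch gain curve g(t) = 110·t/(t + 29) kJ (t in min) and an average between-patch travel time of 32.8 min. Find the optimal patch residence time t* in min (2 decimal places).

30.84 min

By the marginal value theorem, leave when the instantaneous gain rate g'(t) equals the habitat-wide average g(t)/(T + t).
g'(t) = 110·29/(t + 29)². Setting 110·29/(t+29)² = 110t/[(t+29)(32.8+t)] gives 29(32.8+t) = t(t+29), so t² = 29×32.8 = 951.2.
t* = √951.2 = 30.84 min.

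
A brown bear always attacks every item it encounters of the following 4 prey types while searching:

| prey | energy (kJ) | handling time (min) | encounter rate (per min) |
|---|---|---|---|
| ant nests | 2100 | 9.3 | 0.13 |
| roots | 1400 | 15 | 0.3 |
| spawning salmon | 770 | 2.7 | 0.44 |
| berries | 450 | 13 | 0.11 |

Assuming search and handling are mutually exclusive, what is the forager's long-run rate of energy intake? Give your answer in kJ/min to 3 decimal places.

115.932 kJ/min

R = (0.13×2100 + 0.3×1400 + 0.44×770 + 0.11×450) / (1 + 0.13×9.3 + 0.3×15 + 0.44×2.7 + 0.11×13) = 1081/9.327 = 115.9 kJ/min.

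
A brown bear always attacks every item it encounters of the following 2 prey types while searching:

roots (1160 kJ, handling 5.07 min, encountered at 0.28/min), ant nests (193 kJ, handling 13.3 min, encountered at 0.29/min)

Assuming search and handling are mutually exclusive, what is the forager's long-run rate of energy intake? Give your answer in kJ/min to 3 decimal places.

60.665 kJ/min

R = Σλ_iE_i / (1 + Σλ_ih_i)
Numerator: 0.28×1160 + 0.29×193 = 380.8
Denominator: 1 + 0.28×5.07 + 0.29×13.3 = 6.277
R = 380.8/6.277 = 60.67 kJ/min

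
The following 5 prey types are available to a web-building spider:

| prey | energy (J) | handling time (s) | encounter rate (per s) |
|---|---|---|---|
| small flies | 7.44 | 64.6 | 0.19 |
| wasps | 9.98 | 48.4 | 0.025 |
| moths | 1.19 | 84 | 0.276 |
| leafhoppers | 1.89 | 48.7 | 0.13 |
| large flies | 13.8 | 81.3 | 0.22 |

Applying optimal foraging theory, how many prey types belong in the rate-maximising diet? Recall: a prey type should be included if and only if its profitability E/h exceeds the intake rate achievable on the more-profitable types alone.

Rank by E/h (J/s): wasps 0.206, large flies 0.17, small flies 0.115, leafhoppers 0.0388, moths 0.0142. Include each in turn until the next type's E/h falls below the running intake rate.
Rate on top 1: 0.1129. large flies: 0.17 > 0.1129 → include.
Rate on top 2: 0.1635. small flies: 0.115 < 0.1635 → exclude; stop.
Optimal diet: wasps, large flies — 2 of 5 types.

2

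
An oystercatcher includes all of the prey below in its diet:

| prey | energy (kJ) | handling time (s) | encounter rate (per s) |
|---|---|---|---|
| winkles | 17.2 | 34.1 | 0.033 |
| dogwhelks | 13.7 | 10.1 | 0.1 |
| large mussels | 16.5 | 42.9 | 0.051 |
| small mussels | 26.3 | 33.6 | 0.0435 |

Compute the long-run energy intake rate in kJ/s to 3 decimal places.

R = Σλ_iE_i / (1 + Σλ_ih_i)
Numerator: 0.033×17.2 + 0.1×13.7 + 0.051×16.5 + 0.0435×26.3 = 3.923
Denominator: 1 + 0.033×34.1 + 0.1×10.1 + 0.051×42.9 + 0.0435×33.6 = 6.785
R = 3.923/6.785 = 0.5782 kJ/s

0.578 kJ/s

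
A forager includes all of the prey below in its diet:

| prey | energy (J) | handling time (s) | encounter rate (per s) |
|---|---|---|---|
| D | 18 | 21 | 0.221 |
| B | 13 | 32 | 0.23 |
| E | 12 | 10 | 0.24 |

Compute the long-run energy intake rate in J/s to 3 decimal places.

R = Σλ_iE_i / (1 + Σλ_ih_i)
Numerator: 0.221×18 + 0.23×13 + 0.24×12 = 9.848
Denominator: 1 + 0.221×21 + 0.23×32 + 0.24×10 = 15.4
R = 9.848/15.4 = 0.6394 J/s

0.639 J/s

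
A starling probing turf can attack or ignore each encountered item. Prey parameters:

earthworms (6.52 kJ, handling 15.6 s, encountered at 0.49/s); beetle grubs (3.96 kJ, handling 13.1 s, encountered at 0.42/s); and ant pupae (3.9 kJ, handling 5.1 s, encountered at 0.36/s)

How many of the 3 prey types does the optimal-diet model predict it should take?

1

Profitabilities (E/h, kJ/s): ant pupae 0.765, earthworms 0.418, beetle grubs 0.302. Add prey in this order while the next type's profitability exceeds the intake rate on those already taken.
Rate on top 1: 0.4951. earthworms: 0.418 < 0.4951 → exclude; stop.
Optimal diet: ant pupae — 1 of 3 types.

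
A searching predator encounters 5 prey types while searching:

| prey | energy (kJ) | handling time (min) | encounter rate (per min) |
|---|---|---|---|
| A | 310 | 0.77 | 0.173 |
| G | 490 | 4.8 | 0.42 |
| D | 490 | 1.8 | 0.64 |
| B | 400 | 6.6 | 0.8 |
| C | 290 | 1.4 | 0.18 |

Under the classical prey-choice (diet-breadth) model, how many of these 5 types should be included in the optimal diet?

Rank by E/h (kJ/min): A 403, D 272, C 207, G 102, B 60.6. Include each in turn until the next type's E/h falls below the running intake rate.
Rate on top 1: 47.33. D: 272 > 47.33 → include.
Rate on top 2: 160.7. C: 207 > 160.7 → include.
Rate on top 3: 165.3. G: 102 < 165.3 → exclude; stop.
Optimal diet: A, D, C — 3 of 5 types.

3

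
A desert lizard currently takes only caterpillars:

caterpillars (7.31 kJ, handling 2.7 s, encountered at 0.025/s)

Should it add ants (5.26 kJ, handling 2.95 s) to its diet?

Current rate: (0.025×7.31)/(1 + 0.025×2.7) = 0.1712 kJ/s.
ants: E/h = 5.26/2.95 = 1.783 kJ/s.
Since 1.783 > R, including ants increases the long-run rate.

Yes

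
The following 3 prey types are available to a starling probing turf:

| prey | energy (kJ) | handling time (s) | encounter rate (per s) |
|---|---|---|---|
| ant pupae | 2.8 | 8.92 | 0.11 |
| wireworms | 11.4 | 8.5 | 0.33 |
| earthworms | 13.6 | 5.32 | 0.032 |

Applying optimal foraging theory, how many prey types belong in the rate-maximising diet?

E/h in descending order: earthworms 2.56, wireworms 1.34, ant pupae 0.314 kJ/s. The optimal diet is the largest prefix of this list for which every included type satisfies E_i/h_i > R on the types above it.
Rate on top 1: 0.3719. wireworms: 1.34 > 0.3719 → include.
Rate on top 2: 1.056. ant pupae: 0.314 < 1.056 → exclude; stop.
Optimal diet: earthworms, wireworms — 2 of 3 types.

2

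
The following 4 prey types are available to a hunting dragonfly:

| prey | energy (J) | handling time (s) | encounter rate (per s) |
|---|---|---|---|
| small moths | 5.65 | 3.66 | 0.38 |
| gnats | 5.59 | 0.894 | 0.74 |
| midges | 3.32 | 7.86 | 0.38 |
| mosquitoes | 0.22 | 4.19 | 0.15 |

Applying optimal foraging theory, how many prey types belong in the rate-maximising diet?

E/h in descending order: gnats 6.25, small moths 1.54, midges 0.422, mosquitoes 0.0525 J/s. The optimal diet is the largest prefix of this list for which every included type satisfies E_i/h_i > R on the types above it.
Rate on top 1: 2.49. small moths: 1.54 < 2.49 → exclude; stop.
Optimal diet: gnats — 1 of 4 types.

1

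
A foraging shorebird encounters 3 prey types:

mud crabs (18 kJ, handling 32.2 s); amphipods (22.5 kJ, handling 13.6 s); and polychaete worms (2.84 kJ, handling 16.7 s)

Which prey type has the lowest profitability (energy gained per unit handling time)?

polychaete worms

Profitability E/h (kJ/s): mud crabs = 18/32.2 = 0.559, amphipods = 22.5/13.6 = 1.65, polychaete worms = 2.84/16.7 = 0.17.
Ranked: amphipods > mud crabs > polychaete worms.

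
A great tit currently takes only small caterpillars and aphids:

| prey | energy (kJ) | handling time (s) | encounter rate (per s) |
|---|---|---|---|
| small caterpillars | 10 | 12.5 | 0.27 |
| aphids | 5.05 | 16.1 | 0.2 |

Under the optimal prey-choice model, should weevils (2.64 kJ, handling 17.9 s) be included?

No

On small caterpillars and aphids alone, R = ΣλE/(1+Σλh) = 3.71/7.595 = 0.4885 kJ/s.
Profitability of weevils: 2.64/17.9 = 0.1475 kJ/s.
0.1475 < 0.4885, so adding weevils would lower the average — exclude it.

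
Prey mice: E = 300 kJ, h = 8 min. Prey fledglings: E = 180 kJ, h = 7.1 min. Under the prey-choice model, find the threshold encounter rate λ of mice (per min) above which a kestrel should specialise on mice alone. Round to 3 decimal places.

Drop fledglings once their profitability E₂/h₂ falls below the rate achievable on mice alone: E₂/h₂ = λE₁/(1 + λh₁).
Solve for λ: λE₁h₂ = E₂(1 + λh₁) → λ(E₁h₂ − E₂h₁) = E₂ → λ = E₂/(E₁h₂ − E₂h₁).
λ = 180/(300×7.1 − 180×8) = 180/690 = 0.2609 per min.

0.261 per min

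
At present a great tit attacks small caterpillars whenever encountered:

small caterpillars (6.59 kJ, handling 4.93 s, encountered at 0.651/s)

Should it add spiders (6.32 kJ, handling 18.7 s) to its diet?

Current rate: (0.651×6.59)/(1 + 0.651×4.93) = 1.019 kJ/s.
Profitability of spiders: 6.32/18.7 = 0.338 kJ/s.
Since 0.338 < R, time spent handling spiders is better spent searching.

No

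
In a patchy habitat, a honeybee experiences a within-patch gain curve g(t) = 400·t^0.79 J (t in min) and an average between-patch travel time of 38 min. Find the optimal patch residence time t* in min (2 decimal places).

Optimal t* satisfies g'(t*) = g(t*)/(T + t*).
g'(t) = 0.79·400·t^-0.21. Setting 0.79·400·t^-0.21 = 400·t^0.79/(38+t) gives 0.79(38+t) = t, so 0.21·t = 0.79×38.
t* = 0.79×38/0.21 = 143 min.

142.95 min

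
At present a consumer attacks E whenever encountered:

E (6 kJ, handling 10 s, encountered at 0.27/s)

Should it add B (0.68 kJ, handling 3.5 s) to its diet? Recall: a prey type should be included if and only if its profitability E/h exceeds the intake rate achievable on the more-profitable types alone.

No

On E alone, R = ΣλE/(1+Σλh) = 1.62/3.7 = 0.4378 kJ/s.
B: E/h = 0.68/3.5 = 0.1943 kJ/s.
Since 0.1943 < R, time spent handling B is better spent searching.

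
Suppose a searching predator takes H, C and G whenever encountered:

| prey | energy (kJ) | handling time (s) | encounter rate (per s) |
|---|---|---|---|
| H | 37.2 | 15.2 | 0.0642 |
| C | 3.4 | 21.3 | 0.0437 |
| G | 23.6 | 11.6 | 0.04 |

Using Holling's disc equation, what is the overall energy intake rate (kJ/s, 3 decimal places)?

1.033 kJ/s

Energy encountered per unit search time: 0.0642×37.2 + 0.0437×3.4 + 0.04×23.6 = 3.481 kJ/s.
Handling time per unit search time: 0.0642×15.2 + 0.0437×21.3 + 0.04×11.6 = 2.371.
Rate = 3.481/(1 + 2.371) = 1.033 kJ/s.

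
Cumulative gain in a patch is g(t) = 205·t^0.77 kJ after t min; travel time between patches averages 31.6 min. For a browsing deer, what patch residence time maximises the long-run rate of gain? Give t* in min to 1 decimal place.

By the marginal value theorem, leave when the instantaneous gain rate g'(t) equals the habitat-wide average g(t)/(T + t).
g'(t) = 0.77·205·t^-0.23. Setting 0.77·205·t^-0.23 = 205·t^0.77/(31.6+t) gives 0.77(31.6+t) = t, so 0.23·t = 0.77×31.6.
t* = 0.77×31.6/0.23 = 105.8 min.

105.8 min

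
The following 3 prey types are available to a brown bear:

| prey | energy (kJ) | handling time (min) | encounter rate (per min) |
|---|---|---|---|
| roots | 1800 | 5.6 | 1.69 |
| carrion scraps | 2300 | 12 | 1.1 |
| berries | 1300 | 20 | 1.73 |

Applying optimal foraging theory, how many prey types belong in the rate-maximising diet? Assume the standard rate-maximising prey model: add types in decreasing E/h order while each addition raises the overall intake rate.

Profitabilities (E/h, kJ/min): roots 321, carrion scraps 192, berries 65. Add prey in this order while the next type's profitability exceeds the intake rate on those already taken.
Rate on top 1: 290.7. carrion scraps: 192 < 290.7 → exclude; stop.
Optimal diet: roots — 1 of 3 types.

1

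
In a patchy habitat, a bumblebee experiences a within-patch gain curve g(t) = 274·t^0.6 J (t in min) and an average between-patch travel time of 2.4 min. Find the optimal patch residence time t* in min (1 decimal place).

3.6 min

Optimal t* satisfies g'(t*) = g(t*)/(T + t*).
g'(t) = 0.6·274·t^-0.4. Setting 0.6·274·t^-0.4 = 274·t^0.6/(2.4+t) gives 0.6(2.4+t) = t, so 0.40·t = 0.6×2.4.
t* = 0.6×2.4/0.40 = 3.6 min.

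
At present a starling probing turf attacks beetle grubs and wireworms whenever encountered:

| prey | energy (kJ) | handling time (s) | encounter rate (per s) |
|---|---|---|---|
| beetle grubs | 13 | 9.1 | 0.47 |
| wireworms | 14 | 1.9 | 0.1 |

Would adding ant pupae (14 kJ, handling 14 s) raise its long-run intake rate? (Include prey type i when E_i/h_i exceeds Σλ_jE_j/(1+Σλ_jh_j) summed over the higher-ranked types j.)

Intake rate on the current diet: R = (0.47×13 + 0.1×14) / (1 + 0.47×9.1 + 0.1×1.9) = 7.51/5.467 = 1.374 kJ/s.
ant pupae: E/h = 14/14 = 1 kJ/s.
1 < 1.374, so adding ant pupae would lower the average — exclude it.

No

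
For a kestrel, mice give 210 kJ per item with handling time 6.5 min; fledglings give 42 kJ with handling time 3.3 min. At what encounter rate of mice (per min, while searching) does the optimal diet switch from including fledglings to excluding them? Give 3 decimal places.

0.100 per min

Drop fledglings once their profitability E₂/h₂ falls below the rate achievable on mice alone: E₂/h₂ = λE₁/(1 + λh₁).
Solve for λ: λE₁h₂ = E₂(1 + λh₁) → λ(E₁h₂ − E₂h₁) = E₂ → λ = E₂/(E₁h₂ − E₂h₁).
λ = 42/(210×3.3 − 42×6.5) = 42/420 = 0.1 per min.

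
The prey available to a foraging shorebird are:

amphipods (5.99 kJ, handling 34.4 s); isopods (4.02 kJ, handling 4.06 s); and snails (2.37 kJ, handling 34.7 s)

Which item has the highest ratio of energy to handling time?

In descending order of E/h:
isopods: 4.02/4.06 = 0.99 kJ/s
amphipods: 5.99/34.4 = 0.174 kJ/s
snails: 2.37/34.7 = 0.0683 kJ/s

isopods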